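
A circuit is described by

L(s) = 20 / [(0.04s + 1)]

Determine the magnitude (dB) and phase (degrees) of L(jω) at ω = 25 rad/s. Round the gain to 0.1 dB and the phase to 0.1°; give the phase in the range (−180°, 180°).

23.0 dB, -45.0°

At ω = 25 rad/s:
pole (1 + j25·0.04) = 1 + j1 → |·| ≈ 1.4142, ∠ ≈ 45.00°
|L| = 20 · 1 / (1.4142) ≈ 14.142
Gain = 20 log₁₀(14.142) ≈ 23.01 dB
∠L = (0°) − (45.00°) = -45.00°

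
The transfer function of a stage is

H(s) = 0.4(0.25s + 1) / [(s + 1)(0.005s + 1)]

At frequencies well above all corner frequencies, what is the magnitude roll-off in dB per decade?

Each pole contributes −20 dB/decade at high frequency; each zero contributes +20 dB/decade.
Net: 1 zero(s) − 2 pole(s) → -20 dB/decade.

-20 dB/decade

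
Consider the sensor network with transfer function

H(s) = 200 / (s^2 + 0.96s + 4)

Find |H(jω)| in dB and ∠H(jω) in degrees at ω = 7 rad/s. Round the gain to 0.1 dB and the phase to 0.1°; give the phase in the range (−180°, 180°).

12.9 dB, -171.5°

At s = jω = j7:
quadratic: (j7)² + 0.96·j7 + 4 = -45 + j6.72 → |·| ≈ 45.499, ∠ ≈ 171.51°
|H| = 200 / 45.499 ≈ 4.3957
Gain = 20 log₁₀(4.3957) ≈ 12.86 dB
∠H = 0.00° − 171.51° = -171.51°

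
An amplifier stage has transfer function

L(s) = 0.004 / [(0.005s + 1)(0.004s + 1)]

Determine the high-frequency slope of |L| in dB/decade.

-40 dB/decade

Each pole contributes −20 dB/decade at high frequency; each zero contributes +20 dB/decade.
Net: 0 zero(s) − 2 pole(s) → -40 dB/decade.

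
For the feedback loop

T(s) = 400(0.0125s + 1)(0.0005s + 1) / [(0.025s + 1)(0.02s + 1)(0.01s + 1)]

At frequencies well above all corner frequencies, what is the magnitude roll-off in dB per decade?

Each pole contributes −20 dB/decade at high frequency; each zero contributes +20 dB/decade.
Net: 2 zero(s) − 3 pole(s) → -20 dB/decade.

-20 dB/decade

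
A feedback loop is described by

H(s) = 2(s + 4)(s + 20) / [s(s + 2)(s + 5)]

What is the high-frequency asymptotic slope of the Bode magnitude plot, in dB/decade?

-20 dB/decade

Each pole contributes −20 dB/decade at high frequency; each zero contributes +20 dB/decade.
Net: 2 zero(s) − 3 pole(s) → -20 dB/decade.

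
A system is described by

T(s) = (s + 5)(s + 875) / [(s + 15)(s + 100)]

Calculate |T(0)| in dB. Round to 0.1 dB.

9.3 dB

T(0) = 1·5·875 / (15·100) ≈ 2.9167
20 log₁₀(2.9167) ≈ 9.30 dB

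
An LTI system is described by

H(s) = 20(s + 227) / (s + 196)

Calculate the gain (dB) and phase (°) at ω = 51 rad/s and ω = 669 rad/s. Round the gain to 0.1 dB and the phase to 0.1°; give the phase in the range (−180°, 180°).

ω = 51: 27.2 dB, -1.9°; ω = 669: 26.1 dB, -2.4°

At s = jω = j51:
zero (s+227): 227 + j51 → |·| = √(227²+51²) = √54130 ≈ 232.66, ∠ = arctan(51/227) ≈ 12.66°
pole (s+196): 196 + j51 → |·| = √(196²+51²) = √41017 ≈ 202.53, ∠ = arctan(51/196) ≈ 14.59°
|H| = 20 · 232.66 / 202.53 ≈ 22.975
Gain = 20 log₁₀(22.975) ≈ 27.23 dB
∠H = 12.66° − 14.59° = -1.93°

At s = jω = j669:
zero (s+227): 227 + j669 → |·| = √(227²+669²) = √499090 ≈ 706.46, ∠ = arctan(669/227) ≈ 71.26°
pole (s+196): 196 + j669 → |·| = √(196²+669²) = √485977 ≈ 697.12, ∠ = arctan(669/196) ≈ 73.67°
|H| = 20 · 706.46 / 697.12 ≈ 20.268
Gain = 20 log₁₀(20.268) ≈ 26.14 dB
∠H = 71.26° − 73.67° = -2.41°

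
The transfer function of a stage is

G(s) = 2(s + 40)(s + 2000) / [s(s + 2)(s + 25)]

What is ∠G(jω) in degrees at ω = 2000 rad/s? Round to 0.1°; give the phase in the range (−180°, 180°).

-135.4°

At s = jω = j2000:
zero (s+40): 40 + j2000 → |·| = √(40²+2000²) = √4001600 ≈ 2000.4, ∠ = arctan(2000/40) ≈ 88.85°
zero (s+2000): 2000 + j2000 → |·| = √(2000²+2000²) = √8000000 ≈ 2828.4, ∠ = arctan(2000/2000) ≈ 45.00°
pole (s+2): 2 + j2000 → |·| = √(2²+2000²) = √4000004 ≈ 2000, ∠ = arctan(2000/2) ≈ 89.94°
pole (s+25): 25 + j2000 → |·| = √(25²+2000²) = √4000625 ≈ 2000.2, ∠ = arctan(2000/25) ≈ 89.28°
pole at origin: |s| = 2000, ∠ = 90.00° (in denominator)
∠G = 133.85° − 269.22° = -135.37°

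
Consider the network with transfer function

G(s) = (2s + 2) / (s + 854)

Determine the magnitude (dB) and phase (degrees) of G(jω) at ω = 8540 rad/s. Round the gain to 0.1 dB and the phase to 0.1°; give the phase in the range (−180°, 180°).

Substitute s = j8540:
Numerator: 2(j8540) + 2 = 2 + j17080
Denominator: (j8540) + 854 = 854 + j8540
|N| = √(2² + 17080²) ≈ 17080, ∠N ≈ 89.99°
|D| = √(854² + 8540²) ≈ 8582.6, ∠D ≈ 84.29°
|G| = 17080 / 8582.6 ≈ 1.9901
Gain = 20 log₁₀(1.9901) ≈ 5.98 dB
∠G = 89.99° − 84.29° = 5.70°

6.0 dB, 5.7°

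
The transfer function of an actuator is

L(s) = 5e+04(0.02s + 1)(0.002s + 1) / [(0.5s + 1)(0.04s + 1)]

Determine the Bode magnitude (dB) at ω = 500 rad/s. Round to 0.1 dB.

43.0 dB

At ω = 500 rad/s:
zero (1 + j500·0.02) = 1 + j10 → |·| ≈ 10.05, ∠ ≈ 84.29°
zero (1 + j500·0.002) = 1 + j1 → |·| ≈ 1.4142, ∠ ≈ 45.00°
pole (1 + j500·0.5) = 1 + j250 → |·| ≈ 250, ∠ ≈ 89.77°
pole (1 + j500·0.04) = 1 + j20 → |·| ≈ 20.025, ∠ ≈ 87.14°
|L| = 5e+04 · 10.05 · 1.4142 / (250 · 20.025) ≈ 141.95
Gain = 20 log₁₀(141.95) ≈ 43.04 dB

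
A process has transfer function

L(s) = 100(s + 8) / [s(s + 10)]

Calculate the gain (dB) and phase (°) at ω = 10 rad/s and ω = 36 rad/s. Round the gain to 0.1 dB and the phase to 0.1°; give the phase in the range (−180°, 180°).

At s = jω = j10:
zero (s+8): 8 + j10 → |·| = √(8²+10²) = √164 ≈ 12.806, ∠ = arctan(10/8) ≈ 51.34°
pole (s+10): 10 + j10 → |·| = √(10²+10²) = √200 ≈ 14.142, ∠ = arctan(10/10) ≈ 45.00°
pole at origin: |s| = 10, ∠ = 90.00° (in denominator)
|L| = 100 · 12.806 / 141.42 ≈ 9.0553
Gain = 20 log₁₀(9.0553) ≈ 19.14 dB
∠L = 51.34° − 135.00° = -83.66°

At s = jω = j36:
zero (s+8): 8 + j36 → |·| = √(8²+36²) = √1360 ≈ 36.878, ∠ = arctan(36/8) ≈ 77.47°
pole (s+10): 10 + j36 → |·| = √(10²+36²) = √1396 ≈ 37.363, ∠ = arctan(36/10) ≈ 74.48°
pole at origin: |s| = 36, ∠ = 90.00° (in denominator)
|L| = 100 · 36.878 / 1345.1 ≈ 2.7417
Gain = 20 log₁₀(2.7417) ≈ 8.76 dB
∠L = 77.47° − 164.48° = -87.01°

ω = 10: 19.1 dB, -83.7°; ω = 36: 8.8 dB, -87.0°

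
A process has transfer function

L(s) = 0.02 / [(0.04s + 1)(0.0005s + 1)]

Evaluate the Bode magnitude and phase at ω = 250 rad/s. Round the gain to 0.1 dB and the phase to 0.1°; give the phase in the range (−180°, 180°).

-54.1 dB, -91.4°

At ω = 250 rad/s:
pole (1 + j250·0.04) = 1 + j10 → |·| ≈ 10.05, ∠ ≈ 84.29°
pole (1 + j250·0.0005) = 1 + j0.125 → |·| ≈ 1.0078, ∠ ≈ 7.13°
|L| = 0.02 · 1 / (10.05 · 1.0078) ≈ 0.0019746
Gain = 20 log₁₀(0.0019746) ≈ -54.09 dB
∠L = (0°) − (84.29° + 7.13°) = -91.42°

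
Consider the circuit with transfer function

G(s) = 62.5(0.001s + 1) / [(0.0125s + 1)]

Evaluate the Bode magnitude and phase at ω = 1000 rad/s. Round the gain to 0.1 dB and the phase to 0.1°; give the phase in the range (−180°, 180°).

At ω = 1000 rad/s:
zero (1 + j1000·0.001) = 1 + j1 → |·| ≈ 1.4142, ∠ ≈ 45.00°
pole (1 + j1000·0.0125) = 1 + j12.5 → |·| ≈ 12.54, ∠ ≈ 85.43°
|G| = 62.5 · 1.4142 / (12.54) ≈ 7.0484
Gain = 20 log₁₀(7.0484) ≈ 16.96 dB
∠G = (45.00°) − (85.43°) = -40.43°

17.0 dB, -40.4°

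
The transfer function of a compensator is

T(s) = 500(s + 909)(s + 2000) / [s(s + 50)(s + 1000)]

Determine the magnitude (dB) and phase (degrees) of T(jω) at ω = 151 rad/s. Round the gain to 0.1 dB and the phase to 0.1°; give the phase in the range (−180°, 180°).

At s = jω = j151:
zero (s+909): 909 + j151 → |·| = √(909²+151²) = √849082 ≈ 921.46, ∠ = arctan(151/909) ≈ 9.43°
zero (s+2000): 2000 + j151 → |·| = √(2000²+151²) = √4022801 ≈ 2005.7, ∠ = arctan(151/2000) ≈ 4.32°
pole (s+50): 50 + j151 → |·| = √(50²+151²) = √25301 ≈ 159.06, ∠ = arctan(151/50) ≈ 71.68°
pole (s+1000): 1000 + j151 → |·| = √(1000²+151²) = √1022801 ≈ 1011.3, ∠ = arctan(151/1000) ≈ 8.59°
pole at origin: |s| = 151, ∠ = 90.00° (in denominator)
|T| = 500 · 1.8482e+06 / 2.4289e+07 ≈ 38.046
Gain = 20 log₁₀(38.046) ≈ 31.61 dB
∠T = 13.75° − 170.27° = -156.52°

31.6 dB, -156.5°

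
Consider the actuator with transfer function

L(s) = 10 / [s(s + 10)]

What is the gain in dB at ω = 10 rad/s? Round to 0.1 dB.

At s = jω = j10:
pole (s+10): 10 + j10 → |·| = √(10²+10²) = √200 ≈ 14.142, ∠ = arctan(10/10) ≈ 45.00°
pole at origin: |s| = 10, ∠ = 90.00° (in denominator)
|L| = 10 / 141.42 ≈ 0.070711
Gain = 20 log₁₀(0.070711) ≈ -23.01 dB

-23.0 dB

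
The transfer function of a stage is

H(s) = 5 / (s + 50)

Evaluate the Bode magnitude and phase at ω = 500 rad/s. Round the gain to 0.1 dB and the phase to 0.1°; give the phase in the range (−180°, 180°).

At s = jω = j500:
pole (s+50): 50 + j500 → |·| = √(50²+500²) = √252500 ≈ 502.49, ∠ = arctan(500/50) ≈ 84.29°
|H| = 5 / 502.49 ≈ 0.0099504
Gain = 20 log₁₀(0.0099504) ≈ -40.04 dB
∠H = 0.00° − 84.29° = -84.29°

-40.0 dB, -84.3°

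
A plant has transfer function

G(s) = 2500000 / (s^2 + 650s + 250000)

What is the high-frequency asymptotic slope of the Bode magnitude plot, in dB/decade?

-40 dB/decade

Each pole contributes −20 dB/decade at high frequency; each zero contributes +20 dB/decade.
Net: 0 zero(s) − 2 pole(s) → -40 dB/decade.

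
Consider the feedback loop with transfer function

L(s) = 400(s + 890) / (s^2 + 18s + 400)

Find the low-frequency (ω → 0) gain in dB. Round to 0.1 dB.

L(0) = 400·890 / 400 = 890
20 log₁₀(890) ≈ 58.99 dB

59.0 dB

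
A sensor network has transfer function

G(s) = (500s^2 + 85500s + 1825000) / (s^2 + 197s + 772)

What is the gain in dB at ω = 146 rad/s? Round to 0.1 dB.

Substitute s = j146:
Numerator: 500(j146)^2 + 85500(j146) + 1825000 = -8833000 + j12483000
Denominator: (j146)^2 + 197(j146) + 772 = -20544 + j28762
|N| = √(8833000² + 12483000²) ≈ 1.5292e+07, ∠N ≈ 125.28°
|D| = √(20544² + 28762²) ≈ 35346, ∠D ≈ 125.54°
|G| = 1.5292e+07 / 35346 ≈ 432.64
Gain = 20 log₁₀(432.64) ≈ 52.72 dB

52.7 dB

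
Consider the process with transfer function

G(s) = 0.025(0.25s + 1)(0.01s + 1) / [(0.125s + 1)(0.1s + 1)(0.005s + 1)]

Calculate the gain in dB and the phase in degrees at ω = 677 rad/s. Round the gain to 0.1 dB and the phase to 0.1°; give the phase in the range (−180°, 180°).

At ω = 677 rad/s:
zero (1 + j677·0.25) = 1 + j169.25 → |·| ≈ 169.25, ∠ ≈ 89.66°
zero (1 + j677·0.01) = 1 + j6.77 → |·| ≈ 6.8435, ∠ ≈ 81.60°
pole (1 + j677·0.125) = 1 + j84.625 → |·| ≈ 84.631, ∠ ≈ 89.32°
pole (1 + j677·0.1) = 1 + j67.7 → |·| ≈ 67.707, ∠ ≈ 89.15°
pole (1 + j677·0.005) = 1 + j3.385 → |·| ≈ 3.5296, ∠ ≈ 73.54°
|G| = 0.025 · 169.25 · 6.8435 / (84.631 · 67.707 · 3.5296) ≈ 0.0014317
Gain = 20 log₁₀(0.0014317) ≈ -56.88 dB
∠G = (89.66° + 81.60°) − (89.32° + 89.15° + 73.54°) = -80.75°

-56.9 dB, -80.8°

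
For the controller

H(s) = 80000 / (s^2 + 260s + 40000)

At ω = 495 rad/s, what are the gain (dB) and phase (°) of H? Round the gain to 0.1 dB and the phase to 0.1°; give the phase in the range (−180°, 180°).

At s = jω = j495:
quadratic: (j495)² + 260·j495 + 40000 = -205025 + j128700 → |·| ≈ 2.4207e+05, ∠ ≈ 147.88°
|H| = 80000 / 2.4207e+05 ≈ 0.33048
Gain = 20 log₁₀(0.33048) ≈ -9.62 dB
∠H = 0.00° − 147.88° = -147.88°

-9.6 dB, -147.9°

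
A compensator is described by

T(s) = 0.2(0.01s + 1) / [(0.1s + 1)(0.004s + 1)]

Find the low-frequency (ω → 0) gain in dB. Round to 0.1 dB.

-14.0 dB

T(0) = 0.2 · 1 / 1 = 0.2
20 log₁₀(0.2) ≈ -13.98 dB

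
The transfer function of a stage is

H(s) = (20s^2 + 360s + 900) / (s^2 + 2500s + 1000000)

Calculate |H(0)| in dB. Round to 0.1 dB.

H(0) = 900 / 1000000 = 0.0009
20 log₁₀(0.0009) ≈ -60.92 dB

-60.9 dB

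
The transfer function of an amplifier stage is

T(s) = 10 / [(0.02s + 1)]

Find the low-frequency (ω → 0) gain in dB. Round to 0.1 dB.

20.0 dB

T(0) = 10 · 1 / 1 = 10
20 log₁₀(10) ≈ 20.00 dB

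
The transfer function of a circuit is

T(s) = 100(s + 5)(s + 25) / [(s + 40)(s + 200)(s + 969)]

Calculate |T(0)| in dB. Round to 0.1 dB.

T(0) = 100·5·25 / (40·200·969) ≈ 0.0016125
20 log₁₀(0.0016125) ≈ -55.85 dB

-55.9 dB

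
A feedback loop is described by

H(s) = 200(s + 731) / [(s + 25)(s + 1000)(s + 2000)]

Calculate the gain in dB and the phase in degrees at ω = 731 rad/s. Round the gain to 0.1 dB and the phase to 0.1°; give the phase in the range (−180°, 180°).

-79.4 dB, -99.3°

At s = jω = j731:
zero (s+731): 731 + j731 → |·| = √(731²+731²) = √1068722 ≈ 1033.8, ∠ = arctan(731/731) ≈ 45.00°
pole (s+25): 25 + j731 → |·| = √(25²+731²) = √534986 ≈ 731.43, ∠ = arctan(731/25) ≈ 88.04°
pole (s+1000): 1000 + j731 → |·| = √(1000²+731²) = √1534361 ≈ 1238.7, ∠ = arctan(731/1000) ≈ 36.17°
pole (s+2000): 2000 + j731 → |·| = √(2000²+731²) = √4534361 ≈ 2129.4, ∠ = arctan(731/2000) ≈ 20.08°
|H| = 200 · 1033.8 / 1.9293e+09 ≈ 0.00010717
Gain = 20 log₁₀(0.00010717) ≈ -79.40 dB
∠H = 45.00° − 144.29° = -99.29°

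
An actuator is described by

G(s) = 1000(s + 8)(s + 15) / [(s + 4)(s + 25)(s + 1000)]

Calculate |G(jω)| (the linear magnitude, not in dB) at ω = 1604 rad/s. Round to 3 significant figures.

At s = jω = j1604:
zero (s+8): 8 + j1604 → |·| = √(8²+1604²) = √2572880 ≈ 1604, ∠ = arctan(1604/8) ≈ 89.71°
zero (s+15): 15 + j1604 → |·| = √(15²+1604²) = √2573041 ≈ 1604.1, ∠ = arctan(1604/15) ≈ 89.46°
pole (s+4): 4 + j1604 → |·| = √(4²+1604²) = √2572832 ≈ 1604, ∠ = arctan(1604/4) ≈ 89.86°
pole (s+25): 25 + j1604 → |·| = √(25²+1604²) = √2573441 ≈ 1604.2, ∠ = arctan(1604/25) ≈ 89.11°
pole (s+1000): 1000 + j1604 → |·| = √(1000²+1604²) = √3572816 ≈ 1890.2, ∠ = arctan(1604/1000) ≈ 58.06°
|G| = 1000 · 2.573e+06 / 4.8637e+09 ≈ 0.52902

0.529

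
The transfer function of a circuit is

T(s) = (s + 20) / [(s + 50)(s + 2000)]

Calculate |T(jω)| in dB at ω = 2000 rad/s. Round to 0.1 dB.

-69.0 dB

At s = jω = j2000:
zero (s+20): 20 + j2000 → |·| = √(20²+2000²) = √4000400 ≈ 2000.1, ∠ = arctan(2000/20) ≈ 89.43°
pole (s+50): 50 + j2000 → |·| = √(50²+2000²) = √4002500 ≈ 2000.6, ∠ = arctan(2000/50) ≈ 88.57°
pole (s+2000): 2000 + j2000 → |·| = √(2000²+2000²) = √8000000 ≈ 2828.4, ∠ = arctan(2000/2000) ≈ 45.00°
|T| = 1 · 2000.1 / 5.6585e+06 ≈ 0.00035347
Gain = 20 log₁₀(0.00035347) ≈ -69.03 dB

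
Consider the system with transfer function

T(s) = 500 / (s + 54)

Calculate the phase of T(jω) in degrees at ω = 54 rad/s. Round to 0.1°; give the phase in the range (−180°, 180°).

-45.0°

Substitute s = j54:
Numerator: 500 = 500 + j0
Denominator: (j54) + 54 = 54 + j54
|N| = √(500² + 0²) ≈ 500, ∠N ≈ 0.00°
|D| = √(54² + 54²) ≈ 76.368, ∠D ≈ 45.00°
∠T = 0.00° − 45.00° = -45.00°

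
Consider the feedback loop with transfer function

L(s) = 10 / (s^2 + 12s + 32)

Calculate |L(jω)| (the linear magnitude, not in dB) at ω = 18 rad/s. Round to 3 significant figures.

Substitute s = j18:
Numerator: 10 = 10 + j0
Denominator: (j18)^2 + 12(j18) + 32 = -292 + j216
|N| = √(10² + 0²) ≈ 10, ∠N ≈ 0.00°
|D| = √(292² + 216²) ≈ 363.21, ∠D ≈ 143.51°
|L| = 10 / 363.21 ≈ 0.027532

0.0275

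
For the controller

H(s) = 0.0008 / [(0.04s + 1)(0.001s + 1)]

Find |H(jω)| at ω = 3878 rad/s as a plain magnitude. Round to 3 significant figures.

At ω = 3878 rad/s:
pole (1 + j3878·0.04) = 1 + j155.12 → |·| ≈ 155.12, ∠ ≈ 89.63°
pole (1 + j3878·0.001) = 1 + j3.878 → |·| ≈ 4.0049, ∠ ≈ 75.54°
|H| = 0.0008 · 1 / (155.12 · 4.0049) ≈ 1.2877e-06

1.29e-06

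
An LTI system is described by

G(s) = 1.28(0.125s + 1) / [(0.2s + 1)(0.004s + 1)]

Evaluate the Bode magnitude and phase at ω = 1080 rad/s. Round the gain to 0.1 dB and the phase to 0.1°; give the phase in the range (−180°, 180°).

-14.9 dB, -77.1°

At ω = 1080 rad/s:
zero (1 + j1080·0.125) = 1 + j135 → |·| ≈ 135, ∠ ≈ 89.58°
pole (1 + j1080·0.2) = 1 + j216 → |·| ≈ 216, ∠ ≈ 89.73°
pole (1 + j1080·0.004) = 1 + j4.32 → |·| ≈ 4.4342, ∠ ≈ 76.97°
|G| = 1.28 · 135 / (216 · 4.4342) ≈ 0.18042
Gain = 20 log₁₀(0.18042) ≈ -14.87 dB
∠G = (89.58°) − (89.73° + 76.97°) = -77.12°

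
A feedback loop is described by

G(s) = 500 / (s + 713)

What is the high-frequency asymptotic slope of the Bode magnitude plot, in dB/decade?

Each pole contributes −20 dB/decade at high frequency; each zero contributes +20 dB/decade.
Net: 0 zero(s) − 1 pole(s) → -20 dB/decade.

-20 dB/decade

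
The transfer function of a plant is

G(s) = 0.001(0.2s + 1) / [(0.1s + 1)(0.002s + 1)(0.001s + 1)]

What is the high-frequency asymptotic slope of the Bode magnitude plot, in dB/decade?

Each pole contributes −20 dB/decade at high frequency; each zero contributes +20 dB/decade.
Net: 1 zero(s) − 3 pole(s) → -40 dB/decade.

-40 dB/decade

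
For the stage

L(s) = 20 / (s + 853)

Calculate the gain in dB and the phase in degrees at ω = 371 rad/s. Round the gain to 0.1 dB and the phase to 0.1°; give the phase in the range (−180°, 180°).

-33.4 dB, -23.5°

Substitute s = j371:
Numerator: 20 = 20 + j0
Denominator: (j371) + 853 = 853 + j371
|N| = √(20² + 0²) ≈ 20, ∠N ≈ 0.00°
|D| = √(853² + 371²) ≈ 930.19, ∠D ≈ 23.51°
|L| = 20 / 930.19 ≈ 0.021501
Gain = 20 log₁₀(0.021501) ≈ -33.35 dB
∠L = 0.00° − 23.51° = -23.51°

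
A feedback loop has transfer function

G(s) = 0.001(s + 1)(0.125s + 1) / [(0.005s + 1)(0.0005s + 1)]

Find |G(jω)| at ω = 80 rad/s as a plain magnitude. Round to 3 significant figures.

0.746

At ω = 80 rad/s:
zero (1 + j80·1) = 1 + j80 → |·| ≈ 80.006, ∠ ≈ 89.28°
zero (1 + j80·0.125) = 1 + j10 → |·| ≈ 10.05, ∠ ≈ 84.29°
pole (1 + j80·0.005) = 1 + j0.4 → |·| ≈ 1.077, ∠ ≈ 21.80°
pole (1 + j80·0.0005) = 1 + j0.04 → |·| ≈ 1.0008, ∠ ≈ 2.29°
|G| = 0.001 · 80.006 · 10.05 / (1.077 · 1.0008) ≈ 0.74598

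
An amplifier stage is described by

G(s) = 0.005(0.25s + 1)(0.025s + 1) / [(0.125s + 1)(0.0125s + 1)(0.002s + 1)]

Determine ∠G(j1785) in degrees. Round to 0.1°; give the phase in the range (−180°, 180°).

-72.9°

At ω = 1785 rad/s:
zero (1 + j1785·0.25) = 1 + j446.25 → |·| ≈ 446.25, ∠ ≈ 89.87°
zero (1 + j1785·0.025) = 1 + j44.625 → |·| ≈ 44.636, ∠ ≈ 88.72°
pole (1 + j1785·0.125) = 1 + j223.125 → |·| ≈ 223.13, ∠ ≈ 89.74°
pole (1 + j1785·0.0125) = 1 + j22.3125 → |·| ≈ 22.335, ∠ ≈ 87.43°
pole (1 + j1785·0.002) = 1 + j3.57 → |·| ≈ 3.7074, ∠ ≈ 74.35°
∠G = (89.87° + 88.72°) − (89.74° + 87.43° + 74.35°) = -72.93°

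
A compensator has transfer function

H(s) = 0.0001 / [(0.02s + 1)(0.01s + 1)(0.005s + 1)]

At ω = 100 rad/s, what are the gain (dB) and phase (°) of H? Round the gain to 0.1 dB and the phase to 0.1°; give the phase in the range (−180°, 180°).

At ω = 100 rad/s:
pole (1 + j100·0.02) = 1 + j2 → |·| ≈ 2.2361, ∠ ≈ 63.43°
pole (1 + j100·0.01) = 1 + j1 → |·| ≈ 1.4142, ∠ ≈ 45.00°
pole (1 + j100·0.005) = 1 + j0.5 → |·| ≈ 1.118, ∠ ≈ 26.57°
|H| = 0.0001 · 1 / (2.2361 · 1.4142 · 1.118) ≈ 2.8285e-05
Gain = 20 log₁₀(2.8285e-05) ≈ -90.97 dB
∠H = (0°) − (63.43° + 45.00° + 26.57°) = -135.00°

-91.0 dB, -135.0°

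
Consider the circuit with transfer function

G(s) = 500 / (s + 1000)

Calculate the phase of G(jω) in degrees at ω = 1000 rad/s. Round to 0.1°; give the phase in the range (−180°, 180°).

-45.0°

At s = jω = j1000:
pole (s+1000): 1000 + j1000 → |·| = √(1000²+1000²) = √2000000 ≈ 1414.2, ∠ = arctan(1000/1000) ≈ 45.00°
∠G = 0.00° − 45.00° = -45.00°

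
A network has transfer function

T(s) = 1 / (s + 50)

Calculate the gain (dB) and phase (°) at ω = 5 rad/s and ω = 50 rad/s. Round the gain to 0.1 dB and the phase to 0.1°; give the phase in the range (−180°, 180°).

ω = 5: -34.0 dB, -5.7°; ω = 50: -37.0 dB, -45.0°

Substitute s = j5:
Numerator: 1 = 1 + j0
Denominator: (j5) + 50 = 50 + j5
|N| = √(1² + 0²) ≈ 1, ∠N ≈ 0.00°
|D| = √(50² + 5²) ≈ 50.249, ∠D ≈ 5.71°
|T| = 1 / 50.249 ≈ 0.019901
Gain = 20 log₁₀(0.019901) ≈ -34.02 dB
∠T = 0.00° − 5.71° = -5.71°

Substitute s = j50:
Numerator: 1 = 1 + j0
Denominator: (j50) + 50 = 50 + j50
|N| = √(1² + 0²) ≈ 1, ∠N ≈ 0.00°
|D| = √(50² + 50²) ≈ 70.711, ∠D ≈ 45.00°
|T| = 1 / 70.711 ≈ 0.014142
Gain = 20 log₁₀(0.014142) ≈ -36.99 dB
∠T = 0.00° − 45.00° = -45.00°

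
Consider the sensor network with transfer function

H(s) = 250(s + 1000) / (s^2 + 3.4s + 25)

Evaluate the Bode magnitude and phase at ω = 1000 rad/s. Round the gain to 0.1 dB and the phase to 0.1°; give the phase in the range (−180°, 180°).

-9.0 dB, -134.8°

At s = jω = j1000:
zero (s+1000): 1000 + j1000 → |·| = √(1000²+1000²) = √2000000 ≈ 1414.2, ∠ = arctan(1000/1000) ≈ 45.00°
quadratic: (j1000)² + 3.4·j1000 + 25 = -999975 + j3400 → |·| ≈ 9.9998e+05, ∠ ≈ 179.81°
|H| = 250 · 1414.2 / 9.9998e+05 ≈ 0.35356
Gain = 20 log₁₀(0.35356) ≈ -9.03 dB
∠H = 45.00° − 179.81° = -134.81°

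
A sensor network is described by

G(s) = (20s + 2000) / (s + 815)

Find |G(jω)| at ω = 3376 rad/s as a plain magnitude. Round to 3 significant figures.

Substitute s = j3376:
Numerator: 20(j3376) + 2000 = 2000 + j67520
Denominator: (j3376) + 815 = 815 + j3376
|N| = √(2000² + 67520²) ≈ 67550, ∠N ≈ 88.30°
|D| = √(815² + 3376²) ≈ 3473, ∠D ≈ 76.43°
|G| = 67550 / 3473 ≈ 19.45

19.5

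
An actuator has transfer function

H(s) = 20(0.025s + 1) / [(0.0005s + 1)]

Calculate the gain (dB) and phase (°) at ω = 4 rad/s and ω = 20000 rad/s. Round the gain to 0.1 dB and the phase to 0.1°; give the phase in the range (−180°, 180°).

At ω = 4 rad/s:
zero (1 + j4·0.025) = 1 + j0.1 → |·| ≈ 1.005, ∠ ≈ 5.71°
pole (1 + j4·0.0005) = 1 + j0.002 → |·| ≈ 1, ∠ ≈ 0.11°
|H| = 20 · 1.005 / (1) ≈ 20.1
Gain = 20 log₁₀(20.1) ≈ 26.06 dB
∠H = (5.71°) − (0.11°) = 5.60°

At ω = 20000 rad/s:
zero (1 + j20000·0.025) = 1 + j500 → |·| ≈ 500, ∠ ≈ 89.89°
pole (1 + j20000·0.0005) = 1 + j10 → |·| ≈ 10.05, ∠ ≈ 84.29°
|H| = 20 · 500 / (10.05) ≈ 995.02
Gain = 20 log₁₀(995.02) ≈ 59.96 dB
∠H = (89.89°) − (84.29°) = 5.60°

ω = 4: 26.1 dB, 5.6°; ω = 20000: 60.0 dB, 5.6°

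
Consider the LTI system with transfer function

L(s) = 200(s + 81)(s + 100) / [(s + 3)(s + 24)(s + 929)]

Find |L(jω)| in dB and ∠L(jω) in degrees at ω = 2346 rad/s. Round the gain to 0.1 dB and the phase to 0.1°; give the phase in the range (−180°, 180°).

-22.0 dB, -72.2°

At s = jω = j2346:
zero (s+81): 81 + j2346 → |·| = √(81²+2346²) = √5510277 ≈ 2347.4, ∠ = arctan(2346/81) ≈ 88.02°
zero (s+100): 100 + j2346 → |·| = √(100²+2346²) = √5513716 ≈ 2348.1, ∠ = arctan(2346/100) ≈ 87.56°
pole (s+3): 3 + j2346 → |·| = √(3²+2346²) = √5503725 ≈ 2346, ∠ = arctan(2346/3) ≈ 89.93°
pole (s+24): 24 + j2346 → |·| = √(24²+2346²) = √5504292 ≈ 2346.1, ∠ = arctan(2346/24) ≈ 89.41°
pole (s+929): 929 + j2346 → |·| = √(929²+2346²) = √6366757 ≈ 2523.2, ∠ = arctan(2346/929) ≈ 68.40°
|L| = 200 · 5.5119e+06 / 1.3888e+10 ≈ 0.079376
Gain = 20 log₁₀(0.079376) ≈ -22.01 dB
∠L = 175.58° − 247.74° = -72.16°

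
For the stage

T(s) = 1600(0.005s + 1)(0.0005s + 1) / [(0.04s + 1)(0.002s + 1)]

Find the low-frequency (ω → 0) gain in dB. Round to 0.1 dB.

64.1 dB

T(0) = 1600 · 1 / 1 = 1600
20 log₁₀(1600) ≈ 64.08 dB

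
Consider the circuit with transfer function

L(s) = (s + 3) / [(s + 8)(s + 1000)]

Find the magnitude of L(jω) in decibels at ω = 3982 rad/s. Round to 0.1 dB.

-72.3 dB

At s = jω = j3982:
zero (s+3): 3 + j3982 → |·| = √(3²+3982²) = √15856333 ≈ 3982, ∠ = arctan(3982/3) ≈ 89.96°
pole (s+8): 8 + j3982 → |·| = √(8²+3982²) = √15856388 ≈ 3982, ∠ = arctan(3982/8) ≈ 89.88°
pole (s+1000): 1000 + j3982 → |·| = √(1000²+3982²) = √16856324 ≈ 4105.6, ∠ = arctan(3982/1000) ≈ 75.90°
|L| = 1 · 3982 / 1.6348e+07 ≈ 0.00024358
Gain = 20 log₁₀(0.00024358) ≈ -72.27 dB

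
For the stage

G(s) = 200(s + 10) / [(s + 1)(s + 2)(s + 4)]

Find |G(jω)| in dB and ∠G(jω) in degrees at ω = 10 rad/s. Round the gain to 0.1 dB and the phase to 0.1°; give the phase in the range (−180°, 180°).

At s = jω = j10:
zero (s+10): 10 + j10 → |·| = √(10²+10²) = √200 ≈ 14.142, ∠ = arctan(10/10) ≈ 45.00°
pole (s+1): 1 + j10 → |·| = √(1²+10²) = √101 ≈ 10.05, ∠ = arctan(10/1) ≈ 84.29°
pole (s+2): 2 + j10 → |·| = √(2²+10²) = √104 ≈ 10.198, ∠ = arctan(10/2) ≈ 78.69°
pole (s+4): 4 + j10 → |·| = √(4²+10²) = √116 ≈ 10.77, ∠ = arctan(10/4) ≈ 68.20°
|G| = 200 · 14.142 / 1103.8 ≈ 2.5624
Gain = 20 log₁₀(2.5624) ≈ 8.17 dB
∠G = 45.00° − 231.18° = -186.18° ≡ 173.82° (principal value)

8.2 dB, 173.8°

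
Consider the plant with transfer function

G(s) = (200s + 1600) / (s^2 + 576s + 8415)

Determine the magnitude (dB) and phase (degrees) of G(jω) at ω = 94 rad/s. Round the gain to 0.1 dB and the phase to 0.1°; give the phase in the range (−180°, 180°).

-9.2 dB, -5.3°

Substitute s = j94:
Numerator: 200(j94) + 1600 = 1600 + j18800
Denominator: (j94)^2 + 576(j94) + 8415 = -421 + j54144
|N| = √(1600² + 18800²) ≈ 18868, ∠N ≈ 85.14°
|D| = √(421² + 54144²) ≈ 54146, ∠D ≈ 90.45°
|G| = 18868 / 54146 ≈ 0.34847
Gain = 20 log₁₀(0.34847) ≈ -9.16 dB
∠G = 85.14° − 90.45° = -5.31°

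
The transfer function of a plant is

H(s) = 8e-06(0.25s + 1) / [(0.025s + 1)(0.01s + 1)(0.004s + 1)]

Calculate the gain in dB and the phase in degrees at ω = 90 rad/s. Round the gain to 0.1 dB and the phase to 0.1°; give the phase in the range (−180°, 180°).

-85.8 dB, -40.4°

At ω = 90 rad/s:
zero (1 + j90·0.25) = 1 + j22.5 → |·| ≈ 22.522, ∠ ≈ 87.46°
pole (1 + j90·0.025) = 1 + j2.25 → |·| ≈ 2.4622, ∠ ≈ 66.04°
pole (1 + j90·0.01) = 1 + j0.9 → |·| ≈ 1.3454, ∠ ≈ 41.99°
pole (1 + j90·0.004) = 1 + j0.36 → |·| ≈ 1.0628, ∠ ≈ 19.80°
|H| = 8e-06 · 22.522 / (2.4622 · 1.3454 · 1.0628) ≈ 5.1177e-05
Gain = 20 log₁₀(5.1177e-05) ≈ -85.82 dB
∠H = (87.46°) − (66.04° + 41.99° + 19.80°) = -40.37°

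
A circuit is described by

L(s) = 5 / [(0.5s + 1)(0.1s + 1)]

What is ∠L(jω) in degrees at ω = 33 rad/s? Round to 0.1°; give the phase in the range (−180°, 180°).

At ω = 33 rad/s:
pole (1 + j33·0.5) = 1 + j16.5 → |·| ≈ 16.53, ∠ ≈ 86.53°
pole (1 + j33·0.1) = 1 + j3.3 → |·| ≈ 3.4482, ∠ ≈ 73.14°
∠L = (0°) − (86.53° + 73.14°) = -159.67°

-159.7°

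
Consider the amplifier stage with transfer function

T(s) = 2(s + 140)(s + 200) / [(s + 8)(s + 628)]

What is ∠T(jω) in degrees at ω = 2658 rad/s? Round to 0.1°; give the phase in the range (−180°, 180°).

6.1°

At s = jω = j2658:
zero (s+140): 140 + j2658 → |·| = √(140²+2658²) = √7084564 ≈ 2661.7, ∠ = arctan(2658/140) ≈ 86.98°
zero (s+200): 200 + j2658 → |·| = √(200²+2658²) = √7104964 ≈ 2665.5, ∠ = arctan(2658/200) ≈ 85.70°
pole (s+8): 8 + j2658 → |·| = √(8²+2658²) = √7065028 ≈ 2658, ∠ = arctan(2658/8) ≈ 89.83°
pole (s+628): 628 + j2658 → |·| = √(628²+2658²) = √7459348 ≈ 2731.2, ∠ = arctan(2658/628) ≈ 76.71°
∠T = 172.68° − 166.54° = 6.14°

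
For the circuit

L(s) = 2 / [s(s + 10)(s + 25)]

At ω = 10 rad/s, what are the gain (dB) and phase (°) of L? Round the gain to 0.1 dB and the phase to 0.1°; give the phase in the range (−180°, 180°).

At s = jω = j10:
pole (s+10): 10 + j10 → |·| = √(10²+10²) = √200 ≈ 14.142, ∠ = arctan(10/10) ≈ 45.00°
pole (s+25): 25 + j10 → |·| = √(25²+10²) = √725 ≈ 26.926, ∠ = arctan(10/25) ≈ 21.80°
pole at origin: |s| = 10, ∠ = 90.00° (in denominator)
|L| = 2 / 3807.9 ≈ 0.00052522
Gain = 20 log₁₀(0.00052522) ≈ -65.59 dB
∠L = 0.00° − 156.80° = -156.80°

-65.6 dB, -156.8°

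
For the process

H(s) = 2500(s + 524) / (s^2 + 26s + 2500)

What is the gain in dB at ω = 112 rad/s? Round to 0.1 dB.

At s = jω = j112:
zero (s+524): 524 + j112 → |·| = √(524²+112²) = √287120 ≈ 535.84, ∠ = arctan(112/524) ≈ 12.06°
quadratic: (j112)² + 26·j112 + 2500 = -10044 + j2912 → |·| ≈ 10458, ∠ ≈ 163.83°
|H| = 2500 · 535.84 / 10458 ≈ 128.09
Gain = 20 log₁₀(128.09) ≈ 42.15 dB

42.2 dB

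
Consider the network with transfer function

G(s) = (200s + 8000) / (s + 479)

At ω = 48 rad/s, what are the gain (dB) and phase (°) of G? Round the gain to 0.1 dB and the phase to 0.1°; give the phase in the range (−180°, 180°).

28.3 dB, 44.5°

Substitute s = j48:
Numerator: 200(j48) + 8000 = 8000 + j9600
Denominator: (j48) + 479 = 479 + j48
|N| = √(8000² + 9600²) ≈ 12496, ∠N ≈ 50.19°
|D| = √(479² + 48²) ≈ 481.4, ∠D ≈ 5.72°
|G| = 12496 / 481.4 ≈ 25.958
Gain = 20 log₁₀(25.958) ≈ 28.29 dB
∠G = 50.19° − 5.72° = 44.47°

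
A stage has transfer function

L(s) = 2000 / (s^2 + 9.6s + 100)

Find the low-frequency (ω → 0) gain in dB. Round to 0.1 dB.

L(0) = 2000 / 100 = 20
20 log₁₀(20) ≈ 26.02 dB

26.0 dB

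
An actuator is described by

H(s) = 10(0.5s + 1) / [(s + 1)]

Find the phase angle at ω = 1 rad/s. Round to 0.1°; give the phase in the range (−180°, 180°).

-18.4°

At ω = 1 rad/s:
zero (1 + j1·0.5) = 1 + j0.5 → |·| ≈ 1.118, ∠ ≈ 26.57°
pole (1 + j1·1) = 1 + j1 → |·| ≈ 1.4142, ∠ ≈ 45.00°
∠H = (26.57°) − (45.00°) = -18.43°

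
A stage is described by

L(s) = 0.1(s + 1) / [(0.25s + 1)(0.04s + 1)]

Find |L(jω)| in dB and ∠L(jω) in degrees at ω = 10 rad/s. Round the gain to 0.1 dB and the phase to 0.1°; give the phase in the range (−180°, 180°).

-9.2 dB, -5.7°

At ω = 10 rad/s:
zero (1 + j10·1) = 1 + j10 → |·| ≈ 10.05, ∠ ≈ 84.29°
pole (1 + j10·0.25) = 1 + j2.5 → |·| ≈ 2.6926, ∠ ≈ 68.20°
pole (1 + j10·0.04) = 1 + j0.4 → |·| ≈ 1.077, ∠ ≈ 21.80°
|L| = 0.1 · 10.05 / (2.6926 · 1.077) ≈ 0.34656
Gain = 20 log₁₀(0.34656) ≈ -9.20 dB
∠L = (84.29°) − (68.20° + 21.80°) = -5.71°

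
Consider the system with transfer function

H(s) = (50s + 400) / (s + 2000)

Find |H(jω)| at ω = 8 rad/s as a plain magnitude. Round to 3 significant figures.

Substitute s = j8:
Numerator: 50(j8) + 400 = 400 + j400
Denominator: (j8) + 2000 = 2000 + j8
|N| = √(400² + 400²) ≈ 565.69, ∠N ≈ 45.00°
|D| = √(2000² + 8²) ≈ 2000, ∠D ≈ 0.23°
|H| = 565.69 / 2000 ≈ 0.28285

0.283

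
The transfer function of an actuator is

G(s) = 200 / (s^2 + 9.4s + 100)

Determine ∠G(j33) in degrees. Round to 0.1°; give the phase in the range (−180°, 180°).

At s = jω = j33:
quadratic: (j33)² + 9.4·j33 + 100 = -989 + j310.2 → |·| ≈ 1036.5, ∠ ≈ 162.59°
∠G = 0.00° − 162.59° = -162.59°

-162.6°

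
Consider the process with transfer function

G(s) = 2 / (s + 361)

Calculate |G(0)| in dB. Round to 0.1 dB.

G(0) = 2 / (361) ≈ 0.0055402
20 log₁₀(0.0055402) ≈ -45.13 dB

-45.1 dB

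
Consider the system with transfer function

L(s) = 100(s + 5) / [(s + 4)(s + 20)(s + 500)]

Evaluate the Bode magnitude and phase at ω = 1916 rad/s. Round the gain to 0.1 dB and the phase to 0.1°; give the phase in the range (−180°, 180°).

-91.6 dB, -164.8°

At s = jω = j1916:
zero (s+5): 5 + j1916 → |·| = √(5²+1916²) = √3671081 ≈ 1916, ∠ = arctan(1916/5) ≈ 89.85°
pole (s+4): 4 + j1916 → |·| = √(4²+1916²) = √3671072 ≈ 1916, ∠ = arctan(1916/4) ≈ 89.88°
pole (s+20): 20 + j1916 → |·| = √(20²+1916²) = √3671456 ≈ 1916.1, ∠ = arctan(1916/20) ≈ 89.40°
pole (s+500): 500 + j1916 → |·| = √(500²+1916²) = √3921056 ≈ 1980.2, ∠ = arctan(1916/500) ≈ 75.37°
|L| = 100 · 1916 / 7.2698e+09 ≈ 2.6356e-05
Gain = 20 log₁₀(2.6356e-05) ≈ -91.58 dB
∠L = 89.85° − 254.65° = -164.80°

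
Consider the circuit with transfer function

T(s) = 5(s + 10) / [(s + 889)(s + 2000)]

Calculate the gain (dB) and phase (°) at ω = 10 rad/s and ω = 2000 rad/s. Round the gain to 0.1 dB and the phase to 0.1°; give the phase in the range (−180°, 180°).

ω = 10: -88.0 dB, 44.1°; ω = 2000: -55.8 dB, -21.3°

At s = jω = j10:
zero (s+10): 10 + j10 → |·| = √(10²+10²) = √200 ≈ 14.142, ∠ = arctan(10/10) ≈ 45.00°
pole (s+889): 889 + j10 → |·| = √(889²+10²) = √790421 ≈ 889.06, ∠ = arctan(10/889) ≈ 0.64°
pole (s+2000): 2000 + j10 → |·| = √(2000²+10²) = √4000100 ≈ 2000, ∠ = arctan(10/2000) ≈ 0.29°
|T| = 5 · 14.142 / 1.7781e+06 ≈ 3.9767e-05
Gain = 20 log₁₀(3.9767e-05) ≈ -88.01 dB
∠T = 45.00° − 0.93° = 44.07°

At s = jω = j2000:
zero (s+10): 10 + j2000 → |·| = √(10²+2000²) = √4000100 ≈ 2000, ∠ = arctan(2000/10) ≈ 89.71°
pole (s+889): 889 + j2000 → |·| = √(889²+2000²) = √4790321 ≈ 2188.7, ∠ = arctan(2000/889) ≈ 66.03°
pole (s+2000): 2000 + j2000 → |·| = √(2000²+2000²) = √8000000 ≈ 2828.4, ∠ = arctan(2000/2000) ≈ 45.00°
|T| = 5 · 2000 / 6.1905e+06 ≈ 0.0016154
Gain = 20 log₁₀(0.0016154) ≈ -55.83 dB
∠T = 89.71° − 111.03° = -21.32°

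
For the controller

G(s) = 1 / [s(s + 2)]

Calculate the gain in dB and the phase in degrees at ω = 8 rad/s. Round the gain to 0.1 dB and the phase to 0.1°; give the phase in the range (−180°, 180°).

At s = jω = j8:
pole (s+2): 2 + j8 → |·| = √(2²+8²) = √68 ≈ 8.2462, ∠ = arctan(8/2) ≈ 75.96°
pole at origin: |s| = 8, ∠ = 90.00° (in denominator)
|G| = 1 / 65.97 ≈ 0.015158
Gain = 20 log₁₀(0.015158) ≈ -36.39 dB
∠G = 0.00° − 165.96° = -165.96°

-36.4 dB, -166.0°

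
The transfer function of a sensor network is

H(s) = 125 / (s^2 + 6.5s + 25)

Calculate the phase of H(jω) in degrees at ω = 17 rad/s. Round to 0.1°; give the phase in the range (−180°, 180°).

-157.3°

At s = jω = j17:
quadratic: (j17)² + 6.5·j17 + 25 = -264 + j110.5 → |·| ≈ 286.19, ∠ ≈ 157.29°
∠H = 0.00° − 157.29° = -157.29°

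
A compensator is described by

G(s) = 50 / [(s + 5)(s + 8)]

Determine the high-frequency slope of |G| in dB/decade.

-40 dB/decade

Each pole contributes −20 dB/decade at high frequency; each zero contributes +20 dB/decade.
Net: 0 zero(s) − 2 pole(s) → -40 dB/decade.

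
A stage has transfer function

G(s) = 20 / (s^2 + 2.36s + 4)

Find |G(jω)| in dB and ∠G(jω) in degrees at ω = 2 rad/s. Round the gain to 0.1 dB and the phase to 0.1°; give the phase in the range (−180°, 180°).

At s = jω = j2:
quadratic: (j2)² + 2.36·j2 + 4 = 0 + j4.72 → |·| ≈ 4.72, ∠ ≈ 90.00°
|G| = 20 / 4.72 ≈ 4.2373
Gain = 20 log₁₀(4.2373) ≈ 12.54 dB
∠G = 0.00° − 90.00° = -90.00°

12.5 dB, -90.0°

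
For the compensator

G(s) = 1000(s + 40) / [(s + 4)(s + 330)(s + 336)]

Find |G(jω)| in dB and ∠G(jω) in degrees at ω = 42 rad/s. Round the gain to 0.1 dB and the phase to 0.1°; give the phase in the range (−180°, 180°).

At s = jω = j42:
zero (s+40): 40 + j42 → |·| = √(40²+42²) = √3364 ≈ 58, ∠ = arctan(42/40) ≈ 46.40°
pole (s+4): 4 + j42 → |·| = √(4²+42²) = √1780 ≈ 42.19, ∠ = arctan(42/4) ≈ 84.56°
pole (s+330): 330 + j42 → |·| = √(330²+42²) = √110664 ≈ 332.66, ∠ = arctan(42/330) ≈ 7.25°
pole (s+336): 336 + j42 → |·| = √(336²+42²) = √114660 ≈ 338.61, ∠ = arctan(42/336) ≈ 7.13°
|G| = 1000 · 58 / 4.7524e+06 ≈ 0.012204
Gain = 20 log₁₀(0.012204) ≈ -38.27 dB
∠G = 46.40° − 98.94° = -52.54°

-38.3 dB, -52.5°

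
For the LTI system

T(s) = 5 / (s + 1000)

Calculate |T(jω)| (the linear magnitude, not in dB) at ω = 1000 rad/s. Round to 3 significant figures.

At s = jω = j1000:
pole (s+1000): 1000 + j1000 → |·| = √(1000²+1000²) = √2000000 ≈ 1414.2, ∠ = arctan(1000/1000) ≈ 45.00°
|T| = 5 / 1414.2 ≈ 0.0035356

0.00354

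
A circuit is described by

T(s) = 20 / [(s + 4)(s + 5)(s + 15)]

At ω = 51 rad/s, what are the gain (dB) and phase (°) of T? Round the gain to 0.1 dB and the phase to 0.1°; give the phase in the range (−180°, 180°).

At s = jω = j51:
pole (s+4): 4 + j51 → |·| = √(4²+51²) = √2617 ≈ 51.157, ∠ = arctan(51/4) ≈ 85.52°
pole (s+5): 5 + j51 → |·| = √(5²+51²) = √2626 ≈ 51.245, ∠ = arctan(51/5) ≈ 84.40°
pole (s+15): 15 + j51 → |·| = √(15²+51²) = √2826 ≈ 53.16, ∠ = arctan(51/15) ≈ 73.61°
|T| = 20 / 1.3936e+05 ≈ 0.00014351
Gain = 20 log₁₀(0.00014351) ≈ -76.86 dB
∠T = 0.00° − 243.53° = -243.53° ≡ 116.47° (principal value)

-76.9 dB, 116.5°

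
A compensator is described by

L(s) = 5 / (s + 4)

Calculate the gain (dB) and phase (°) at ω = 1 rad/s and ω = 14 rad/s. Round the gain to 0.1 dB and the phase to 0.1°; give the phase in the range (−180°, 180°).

ω = 1: 1.7 dB, -14.0°; ω = 14: -9.3 dB, -74.1°

Substitute s = j1:
Numerator: 5 = 5 + j0
Denominator: (j1) + 4 = 4 + j1
|N| = √(5² + 0²) ≈ 5, ∠N ≈ 0.00°
|D| = √(4² + 1²) ≈ 4.1231, ∠D ≈ 14.04°
|L| = 5 / 4.1231 ≈ 1.2127
Gain = 20 log₁₀(1.2127) ≈ 1.68 dB
∠L = 0.00° − 14.04° = -14.04°

Substitute s = j14:
Numerator: 5 = 5 + j0
Denominator: (j14) + 4 = 4 + j14
|N| = √(5² + 0²) ≈ 5, ∠N ≈ 0.00°
|D| = √(4² + 14²) ≈ 14.56, ∠D ≈ 74.05°
|L| = 5 / 14.56 ≈ 0.34341
Gain = 20 log₁₀(0.34341) ≈ -9.28 dB
∠L = 0.00° − 74.05° = -74.05°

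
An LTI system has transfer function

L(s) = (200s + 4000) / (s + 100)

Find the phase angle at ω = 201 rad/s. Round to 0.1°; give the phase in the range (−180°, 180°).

20.8°

Substitute s = j201:
Numerator: 200(j201) + 4000 = 4000 + j40200
Denominator: (j201) + 100 = 100 + j201
|N| = √(4000² + 40200²) ≈ 40399, ∠N ≈ 84.32°
|D| = √(100² + 201²) ≈ 224.5, ∠D ≈ 63.55°
∠L = 84.32° − 63.55° = 20.77°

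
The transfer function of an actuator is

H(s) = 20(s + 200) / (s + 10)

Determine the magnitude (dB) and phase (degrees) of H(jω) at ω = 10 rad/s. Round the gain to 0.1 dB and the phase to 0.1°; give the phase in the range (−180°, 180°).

49.0 dB, -42.1°

At s = jω = j10:
zero (s+200): 200 + j10 → |·| = √(200²+10²) = √40100 ≈ 200.25, ∠ = arctan(10/200) ≈ 2.86°
pole (s+10): 10 + j10 → |·| = √(10²+10²) = √200 ≈ 14.142, ∠ = arctan(10/10) ≈ 45.00°
|H| = 20 · 200.25 / 14.142 ≈ 283.2
Gain = 20 log₁₀(283.2) ≈ 49.04 dB
∠H = 2.86° − 45.00° = -42.14°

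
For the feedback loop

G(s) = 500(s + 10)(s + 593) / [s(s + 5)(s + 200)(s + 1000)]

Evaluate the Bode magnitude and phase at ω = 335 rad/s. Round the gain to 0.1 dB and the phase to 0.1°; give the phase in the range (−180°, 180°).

At s = jω = j335:
zero (s+10): 10 + j335 → |·| = √(10²+335²) = √112325 ≈ 335.15, ∠ = arctan(335/10) ≈ 88.29°
zero (s+593): 593 + j335 → |·| = √(593²+335²) = √463874 ≈ 681.08, ∠ = arctan(335/593) ≈ 29.46°
pole (s+5): 5 + j335 → |·| = √(5²+335²) = √112250 ≈ 335.04, ∠ = arctan(335/5) ≈ 89.14°
pole (s+200): 200 + j335 → |·| = √(200²+335²) = √152225 ≈ 390.16, ∠ = arctan(335/200) ≈ 59.16°
pole (s+1000): 1000 + j335 → |·| = √(1000²+335²) = √1112225 ≈ 1054.6, ∠ = arctan(335/1000) ≈ 18.52°
pole at origin: |s| = 335, ∠ = 90.00° (in denominator)
|G| = 500 · 2.2826e+05 / 4.6182e+10 ≈ 0.0024713
Gain = 20 log₁₀(0.0024713) ≈ -52.14 dB
∠G = 117.75° − 256.82° = -139.07°

-52.1 dB, -139.1°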